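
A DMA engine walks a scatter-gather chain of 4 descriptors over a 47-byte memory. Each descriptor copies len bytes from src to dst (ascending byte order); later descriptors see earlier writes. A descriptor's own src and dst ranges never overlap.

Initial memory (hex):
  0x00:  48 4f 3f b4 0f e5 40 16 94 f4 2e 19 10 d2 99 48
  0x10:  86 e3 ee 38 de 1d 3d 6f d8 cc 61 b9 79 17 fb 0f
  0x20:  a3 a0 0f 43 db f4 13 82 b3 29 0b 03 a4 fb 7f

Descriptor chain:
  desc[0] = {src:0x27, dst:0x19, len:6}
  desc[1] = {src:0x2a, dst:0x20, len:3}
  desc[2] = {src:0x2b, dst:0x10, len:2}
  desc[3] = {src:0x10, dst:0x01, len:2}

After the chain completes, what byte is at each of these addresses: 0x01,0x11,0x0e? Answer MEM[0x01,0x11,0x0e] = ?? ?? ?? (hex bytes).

D0: mem[0x19..0x1e] <- [82 b3 29 0b 03 a4]
D1: mem[0x20..0x22] <- [0b 03 a4]
D2: mem[0x10..0x11] <- [03 a4]
D3: mem[0x01..0x02] <- [03 a4]
query mem[0x01]=0x03, mem[0x11]=0xa4, mem[0x0e]=0x99

MEM[0x01,0x11,0x0e] = 03 a4 99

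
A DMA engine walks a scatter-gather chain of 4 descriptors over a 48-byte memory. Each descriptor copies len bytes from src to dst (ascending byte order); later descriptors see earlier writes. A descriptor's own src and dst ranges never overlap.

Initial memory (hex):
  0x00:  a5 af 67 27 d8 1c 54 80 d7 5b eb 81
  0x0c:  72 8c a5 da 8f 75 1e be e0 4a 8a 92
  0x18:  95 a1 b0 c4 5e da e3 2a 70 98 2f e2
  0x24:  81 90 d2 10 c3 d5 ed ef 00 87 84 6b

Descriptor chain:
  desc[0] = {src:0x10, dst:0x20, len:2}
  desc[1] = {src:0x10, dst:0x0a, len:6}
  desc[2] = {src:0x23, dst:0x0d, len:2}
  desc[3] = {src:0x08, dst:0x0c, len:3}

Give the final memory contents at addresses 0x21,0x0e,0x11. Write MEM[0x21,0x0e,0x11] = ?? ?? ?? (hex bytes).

MEM[0x21,0x0e,0x11] = 75 8f 75

  after D0: wrote 2B at 0x20 = 8f75
  after D1: wrote 6B at 0x0a = 8f751ebee04a
  after D2: wrote 2B at 0x0d = e281
  after D3: wrote 3B at 0x0c = d75b8f
query mem[0x21]=0x75, mem[0x0e]=0x8f, mem[0x11]=0x75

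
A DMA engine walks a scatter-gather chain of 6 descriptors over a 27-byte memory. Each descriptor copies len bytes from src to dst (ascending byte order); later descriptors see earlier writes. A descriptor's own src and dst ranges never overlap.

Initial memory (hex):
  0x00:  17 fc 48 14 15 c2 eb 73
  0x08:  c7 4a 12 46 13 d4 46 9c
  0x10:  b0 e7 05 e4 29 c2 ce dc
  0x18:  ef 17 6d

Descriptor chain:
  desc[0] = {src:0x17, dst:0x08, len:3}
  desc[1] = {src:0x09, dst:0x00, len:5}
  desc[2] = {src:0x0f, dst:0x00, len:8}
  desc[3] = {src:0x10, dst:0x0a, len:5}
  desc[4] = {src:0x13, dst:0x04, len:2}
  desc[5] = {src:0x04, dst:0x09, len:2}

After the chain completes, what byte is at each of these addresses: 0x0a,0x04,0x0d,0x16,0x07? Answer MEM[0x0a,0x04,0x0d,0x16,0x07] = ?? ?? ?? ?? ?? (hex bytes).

MEM[0x0a,0x04,0x0d,0x16,0x07] = 29 e4 e4 ce ce

#0 dst[0x08+3] := {0xdc,0xef,0x17}
#1 dst[0x00+5] := {0xef,0x17,0x46,0x13,0xd4}
#2 dst[0x00+8] := {0x9c,0xb0,0xe7,0x05,0xe4,0x29,0xc2,0xce}
#3 dst[0x0a+5] := {0xb0,0xe7,0x05,0xe4,0x29}
#4 dst[0x04+2] := {0xe4,0x29}
#5 dst[0x09+2] := {0xe4,0x29}
query mem[0x0a]=0x29, mem[0x04]=0xe4, mem[0x0d]=0xe4, mem[0x16]=0xce, mem[0x07]=0xce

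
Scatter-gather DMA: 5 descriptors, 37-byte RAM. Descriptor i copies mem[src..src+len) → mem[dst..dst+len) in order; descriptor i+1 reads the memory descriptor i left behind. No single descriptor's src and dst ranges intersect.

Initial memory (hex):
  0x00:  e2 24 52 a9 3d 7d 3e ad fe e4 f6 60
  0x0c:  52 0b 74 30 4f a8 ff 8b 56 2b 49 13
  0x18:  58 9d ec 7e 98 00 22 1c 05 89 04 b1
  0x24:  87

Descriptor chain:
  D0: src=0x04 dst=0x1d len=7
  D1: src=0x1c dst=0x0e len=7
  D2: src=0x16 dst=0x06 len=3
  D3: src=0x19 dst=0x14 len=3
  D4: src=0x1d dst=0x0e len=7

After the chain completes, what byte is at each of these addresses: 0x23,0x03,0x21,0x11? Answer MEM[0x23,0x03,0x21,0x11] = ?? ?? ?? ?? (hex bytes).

MEM[0x23,0x03,0x21,0x11] = f6 a9 fe ad

[0] 0x04->0x1d len=7 : 3d 7d 3e ad fe e4 f6
[1] 0x1c->0x0e len=7 : 98 3d 7d 3e ad fe e4
[2] 0x16->0x06 len=3 : 49 13 58
[3] 0x19->0x14 len=3 : 9d ec 7e
[4] 0x1d->0x0e len=7 : 3d 7d 3e ad fe e4 f6
query mem[0x23]=0xf6, mem[0x03]=0xa9, mem[0x21]=0xfe, mem[0x11]=0xad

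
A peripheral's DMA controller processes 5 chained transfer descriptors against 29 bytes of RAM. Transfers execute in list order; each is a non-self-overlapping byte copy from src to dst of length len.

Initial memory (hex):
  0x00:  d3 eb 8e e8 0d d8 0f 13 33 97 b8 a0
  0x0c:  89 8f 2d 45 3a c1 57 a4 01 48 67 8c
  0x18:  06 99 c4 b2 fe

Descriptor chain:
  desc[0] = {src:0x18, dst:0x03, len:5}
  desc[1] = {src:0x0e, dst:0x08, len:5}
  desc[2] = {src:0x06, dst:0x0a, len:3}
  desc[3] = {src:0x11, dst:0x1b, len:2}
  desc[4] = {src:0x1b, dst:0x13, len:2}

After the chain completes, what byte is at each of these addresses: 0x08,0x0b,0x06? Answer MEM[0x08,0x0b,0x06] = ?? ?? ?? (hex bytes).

MEM[0x08,0x0b,0x06] = 2d fe b2

D0: mem[0x03..0x07] <- [06 99 c4 b2 fe]
D1: mem[0x08..0x0c] <- [2d 45 3a c1 57]
D2: mem[0x0a..0x0c] <- [b2 fe 2d]
D3: mem[0x1b..0x1c] <- [c1 57]
D4: mem[0x13..0x14] <- [c1 57]
query mem[0x08]=0x2d, mem[0x0b]=0xfe, mem[0x06]=0xb2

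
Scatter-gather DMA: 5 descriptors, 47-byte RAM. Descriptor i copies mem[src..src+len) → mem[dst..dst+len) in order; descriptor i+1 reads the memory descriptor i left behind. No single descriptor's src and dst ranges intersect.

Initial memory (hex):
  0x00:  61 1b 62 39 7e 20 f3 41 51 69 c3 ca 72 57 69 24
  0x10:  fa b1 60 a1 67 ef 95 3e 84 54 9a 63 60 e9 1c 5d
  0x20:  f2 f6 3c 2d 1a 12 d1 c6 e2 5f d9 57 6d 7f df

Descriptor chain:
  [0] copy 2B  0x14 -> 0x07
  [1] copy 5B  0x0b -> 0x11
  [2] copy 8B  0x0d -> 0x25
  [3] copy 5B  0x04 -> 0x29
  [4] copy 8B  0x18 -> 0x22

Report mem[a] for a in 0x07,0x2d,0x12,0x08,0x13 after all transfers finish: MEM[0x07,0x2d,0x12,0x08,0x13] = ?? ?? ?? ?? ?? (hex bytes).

MEM[0x07,0x2d,0x12,0x08,0x13] = 67 ef 72 ef 57

  after D0: wrote 2B at 0x07 = 67ef
  after D1: wrote 5B at 0x11 = ca72576924
  after D2: wrote 8B at 0x25 = 576924faca725769
  after D3: wrote 5B at 0x29 = 7e20f367ef
  after D4: wrote 8B at 0x22 = 84549a6360e91c5d
query mem[0x07]=0x67, mem[0x2d]=0xef, mem[0x12]=0x72, mem[0x08]=0xef, mem[0x13]=0x57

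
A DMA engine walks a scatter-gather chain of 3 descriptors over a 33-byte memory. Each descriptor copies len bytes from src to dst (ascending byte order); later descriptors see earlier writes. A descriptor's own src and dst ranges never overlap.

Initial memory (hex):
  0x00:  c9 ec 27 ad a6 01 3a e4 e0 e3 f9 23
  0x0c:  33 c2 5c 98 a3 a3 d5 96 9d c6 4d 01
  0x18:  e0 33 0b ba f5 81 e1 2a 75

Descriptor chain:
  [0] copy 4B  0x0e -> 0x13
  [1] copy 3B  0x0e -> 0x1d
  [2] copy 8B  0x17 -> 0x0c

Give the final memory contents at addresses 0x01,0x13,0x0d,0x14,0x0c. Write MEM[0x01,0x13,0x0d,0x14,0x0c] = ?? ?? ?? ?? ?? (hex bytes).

  after D0: wrote 4B at 0x13 = 5c98a3a3
  after D1: wrote 3B at 0x1d = 5c98a3
  after D2: wrote 8B at 0x0c = 01e0330bbaf55c98
query mem[0x01]=0xec, mem[0x13]=0x98, mem[0x0d]=0xe0, mem[0x14]=0x98, mem[0x0c]=0x01

MEM[0x01,0x13,0x0d,0x14,0x0c] = ec 98 e0 98 01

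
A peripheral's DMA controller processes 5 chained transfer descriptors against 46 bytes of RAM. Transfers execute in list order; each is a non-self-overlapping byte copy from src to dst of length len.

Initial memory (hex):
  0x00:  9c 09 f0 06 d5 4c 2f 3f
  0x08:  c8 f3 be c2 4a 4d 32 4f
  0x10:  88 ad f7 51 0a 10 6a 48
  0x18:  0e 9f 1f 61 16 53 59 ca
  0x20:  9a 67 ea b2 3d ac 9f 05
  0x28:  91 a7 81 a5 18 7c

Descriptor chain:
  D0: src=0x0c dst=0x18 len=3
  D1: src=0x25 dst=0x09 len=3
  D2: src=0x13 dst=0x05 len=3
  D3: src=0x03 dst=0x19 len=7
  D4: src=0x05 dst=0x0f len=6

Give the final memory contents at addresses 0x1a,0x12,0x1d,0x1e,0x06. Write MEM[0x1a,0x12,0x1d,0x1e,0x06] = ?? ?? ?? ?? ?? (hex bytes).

MEM[0x1a,0x12,0x1d,0x1e,0x06] = d5 c8 10 c8 0a

  after D0: wrote 3B at 0x18 = 4a4d32
  after D1: wrote 3B at 0x09 = ac9f05
  after D2: wrote 3B at 0x05 = 510a10
  after D3: wrote 7B at 0x19 = 06d5510a10c8ac
  after D4: wrote 6B at 0x0f = 510a10c8ac9f
query mem[0x1a]=0xd5, mem[0x12]=0xc8, mem[0x1d]=0x10, mem[0x1e]=0xc8, mem[0x06]=0x0a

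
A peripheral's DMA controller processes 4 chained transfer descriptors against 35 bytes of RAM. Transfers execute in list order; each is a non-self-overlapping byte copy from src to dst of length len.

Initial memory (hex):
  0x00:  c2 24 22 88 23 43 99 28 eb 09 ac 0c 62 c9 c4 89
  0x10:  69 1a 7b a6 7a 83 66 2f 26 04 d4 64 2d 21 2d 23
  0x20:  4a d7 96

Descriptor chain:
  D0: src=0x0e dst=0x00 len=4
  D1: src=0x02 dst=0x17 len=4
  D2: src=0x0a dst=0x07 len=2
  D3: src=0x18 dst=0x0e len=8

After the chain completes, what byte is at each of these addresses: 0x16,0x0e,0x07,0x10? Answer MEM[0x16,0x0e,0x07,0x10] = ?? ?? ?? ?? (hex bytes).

MEM[0x16,0x0e,0x07,0x10] = 66 1a ac 43

#0 dst[0x00+4] := {0xc4,0x89,0x69,0x1a}
#1 dst[0x17+4] := {0x69,0x1a,0x23,0x43}
#2 dst[0x07+2] := {0xac,0x0c}
#3 dst[0x0e+8] := {0x1a,0x23,0x43,0x64,0x2d,0x21,0x2d,0x23}
query mem[0x16]=0x66, mem[0x0e]=0x1a, mem[0x07]=0xac, mem[0x10]=0x43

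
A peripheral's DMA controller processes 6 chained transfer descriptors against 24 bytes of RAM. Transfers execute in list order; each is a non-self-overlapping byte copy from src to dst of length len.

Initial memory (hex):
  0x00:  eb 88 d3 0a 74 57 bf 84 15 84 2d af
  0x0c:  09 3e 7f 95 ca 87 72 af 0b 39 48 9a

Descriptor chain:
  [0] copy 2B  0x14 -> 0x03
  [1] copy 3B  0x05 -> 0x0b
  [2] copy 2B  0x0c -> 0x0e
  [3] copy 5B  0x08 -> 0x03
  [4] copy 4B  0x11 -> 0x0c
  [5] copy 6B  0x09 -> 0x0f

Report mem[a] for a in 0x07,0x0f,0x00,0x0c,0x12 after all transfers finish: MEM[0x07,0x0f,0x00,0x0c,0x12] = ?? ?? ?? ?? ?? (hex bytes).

D0: mem[0x03..0x04] <- [0b 39]
D1: mem[0x0b..0x0d] <- [57 bf 84]
D2: mem[0x0e..0x0f] <- [bf 84]
D3: mem[0x03..0x07] <- [15 84 2d 57 bf]
D4: mem[0x0c..0x0f] <- [87 72 af 0b]
D5: mem[0x0f..0x14] <- [84 2d 57 87 72 af]
query mem[0x07]=0xbf, mem[0x0f]=0x84, mem[0x00]=0xeb, mem[0x0c]=0x87, mem[0x12]=0x87

MEM[0x07,0x0f,0x00,0x0c,0x12] = bf 84 eb 87 87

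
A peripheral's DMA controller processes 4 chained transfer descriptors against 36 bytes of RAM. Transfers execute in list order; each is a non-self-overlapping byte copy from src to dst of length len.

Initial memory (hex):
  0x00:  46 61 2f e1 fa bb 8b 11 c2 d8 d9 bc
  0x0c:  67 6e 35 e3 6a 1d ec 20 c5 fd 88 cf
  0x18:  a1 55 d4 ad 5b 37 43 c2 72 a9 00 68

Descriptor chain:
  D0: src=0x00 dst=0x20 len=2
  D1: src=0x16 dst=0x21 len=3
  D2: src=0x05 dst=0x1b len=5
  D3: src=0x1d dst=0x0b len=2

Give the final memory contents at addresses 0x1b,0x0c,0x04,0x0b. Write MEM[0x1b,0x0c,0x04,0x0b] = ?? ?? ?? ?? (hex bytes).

MEM[0x1b,0x0c,0x04,0x0b] = bb c2 fa 11

  after D0: wrote 2B at 0x20 = 4661
  after D1: wrote 3B at 0x21 = 88cfa1
  after D2: wrote 5B at 0x1b = bb8b11c2d8
  after D3: wrote 2B at 0x0b = 11c2
query mem[0x1b]=0xbb, mem[0x0c]=0xc2, mem[0x04]=0xfa, mem[0x0b]=0x11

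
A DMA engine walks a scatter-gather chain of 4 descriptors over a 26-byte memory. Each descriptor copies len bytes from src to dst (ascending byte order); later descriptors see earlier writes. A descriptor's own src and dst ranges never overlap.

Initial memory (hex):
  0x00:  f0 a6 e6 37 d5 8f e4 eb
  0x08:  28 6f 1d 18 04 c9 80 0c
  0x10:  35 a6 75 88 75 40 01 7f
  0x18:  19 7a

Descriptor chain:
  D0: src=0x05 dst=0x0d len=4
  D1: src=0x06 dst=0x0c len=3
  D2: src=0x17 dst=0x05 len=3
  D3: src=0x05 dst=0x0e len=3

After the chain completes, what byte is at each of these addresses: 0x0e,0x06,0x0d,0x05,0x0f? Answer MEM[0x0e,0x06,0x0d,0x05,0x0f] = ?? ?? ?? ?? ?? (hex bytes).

  after D0: wrote 4B at 0x0d = 8fe4eb28
  after D1: wrote 3B at 0x0c = e4eb28
  after D2: wrote 3B at 0x05 = 7f197a
  after D3: wrote 3B at 0x0e = 7f197a
query mem[0x0e]=0x7f, mem[0x06]=0x19, mem[0x0d]=0xeb, mem[0x05]=0x7f, mem[0x0f]=0x19

MEM[0x0e,0x06,0x0d,0x05,0x0f] = 7f 19 eb 7f 19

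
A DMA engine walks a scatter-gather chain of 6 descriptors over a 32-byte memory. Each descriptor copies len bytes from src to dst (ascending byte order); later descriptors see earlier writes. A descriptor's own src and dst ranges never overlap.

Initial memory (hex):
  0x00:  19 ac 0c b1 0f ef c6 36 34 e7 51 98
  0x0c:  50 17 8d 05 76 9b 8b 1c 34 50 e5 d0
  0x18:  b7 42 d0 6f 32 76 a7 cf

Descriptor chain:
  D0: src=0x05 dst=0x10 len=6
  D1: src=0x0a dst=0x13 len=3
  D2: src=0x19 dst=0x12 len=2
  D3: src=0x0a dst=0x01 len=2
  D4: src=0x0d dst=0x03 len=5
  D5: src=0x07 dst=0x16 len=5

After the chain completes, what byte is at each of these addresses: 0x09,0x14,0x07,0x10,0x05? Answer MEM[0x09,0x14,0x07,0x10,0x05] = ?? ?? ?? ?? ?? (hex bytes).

MEM[0x09,0x14,0x07,0x10,0x05] = e7 98 c6 ef 05

[0] 0x05->0x10 len=6 : ef c6 36 34 e7 51
[1] 0x0a->0x13 len=3 : 51 98 50
[2] 0x19->0x12 len=2 : 42 d0
[3] 0x0a->0x01 len=2 : 51 98
[4] 0x0d->0x03 len=5 : 17 8d 05 ef c6
[5] 0x07->0x16 len=5 : c6 34 e7 51 98
query mem[0x09]=0xe7, mem[0x14]=0x98, mem[0x07]=0xc6, mem[0x10]=0xef, mem[0x05]=0x05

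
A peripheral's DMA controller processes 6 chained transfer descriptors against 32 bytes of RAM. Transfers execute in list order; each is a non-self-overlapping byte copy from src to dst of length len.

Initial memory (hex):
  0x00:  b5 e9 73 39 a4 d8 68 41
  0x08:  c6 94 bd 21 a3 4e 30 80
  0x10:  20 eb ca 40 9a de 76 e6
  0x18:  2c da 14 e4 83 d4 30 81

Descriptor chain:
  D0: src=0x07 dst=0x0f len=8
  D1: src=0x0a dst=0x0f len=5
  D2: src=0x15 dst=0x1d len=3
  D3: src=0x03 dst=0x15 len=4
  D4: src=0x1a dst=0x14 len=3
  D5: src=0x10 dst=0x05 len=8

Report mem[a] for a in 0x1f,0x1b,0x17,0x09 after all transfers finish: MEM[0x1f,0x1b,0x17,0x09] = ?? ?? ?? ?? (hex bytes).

MEM[0x1f,0x1b,0x17,0x09] = e6 e4 d8 14

D0: mem[0x0f..0x16] <- [41 c6 94 bd 21 a3 4e 30]
D1: mem[0x0f..0x13] <- [bd 21 a3 4e 30]
D2: mem[0x1d..0x1f] <- [4e 30 e6]
D3: mem[0x15..0x18] <- [39 a4 d8 68]
D4: mem[0x14..0x16] <- [14 e4 83]
D5: mem[0x05..0x0c] <- [21 a3 4e 30 14 e4 83 d8]
query mem[0x1f]=0xe6, mem[0x1b]=0xe4, mem[0x17]=0xd8, mem[0x09]=0x14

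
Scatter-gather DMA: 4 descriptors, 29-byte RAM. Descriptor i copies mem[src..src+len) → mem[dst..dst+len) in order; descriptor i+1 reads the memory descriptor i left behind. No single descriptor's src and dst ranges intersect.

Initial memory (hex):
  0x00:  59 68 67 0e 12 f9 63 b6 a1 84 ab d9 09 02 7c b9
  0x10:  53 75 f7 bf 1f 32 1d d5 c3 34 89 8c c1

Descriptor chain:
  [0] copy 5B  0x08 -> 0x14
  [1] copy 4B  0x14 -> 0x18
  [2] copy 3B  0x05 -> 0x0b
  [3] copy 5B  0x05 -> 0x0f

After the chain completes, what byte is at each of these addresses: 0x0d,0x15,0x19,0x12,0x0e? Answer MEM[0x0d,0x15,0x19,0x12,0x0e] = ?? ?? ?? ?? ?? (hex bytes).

  after D0: wrote 5B at 0x14 = a184abd909
  after D1: wrote 4B at 0x18 = a184abd9
  after D2: wrote 3B at 0x0b = f963b6
  after D3: wrote 5B at 0x0f = f963b6a184
query mem[0x0d]=0xb6, mem[0x15]=0x84, mem[0x19]=0x84, mem[0x12]=0xa1, mem[0x0e]=0x7c

MEM[0x0d,0x15,0x19,0x12,0x0e] = b6 84 84 a1 7c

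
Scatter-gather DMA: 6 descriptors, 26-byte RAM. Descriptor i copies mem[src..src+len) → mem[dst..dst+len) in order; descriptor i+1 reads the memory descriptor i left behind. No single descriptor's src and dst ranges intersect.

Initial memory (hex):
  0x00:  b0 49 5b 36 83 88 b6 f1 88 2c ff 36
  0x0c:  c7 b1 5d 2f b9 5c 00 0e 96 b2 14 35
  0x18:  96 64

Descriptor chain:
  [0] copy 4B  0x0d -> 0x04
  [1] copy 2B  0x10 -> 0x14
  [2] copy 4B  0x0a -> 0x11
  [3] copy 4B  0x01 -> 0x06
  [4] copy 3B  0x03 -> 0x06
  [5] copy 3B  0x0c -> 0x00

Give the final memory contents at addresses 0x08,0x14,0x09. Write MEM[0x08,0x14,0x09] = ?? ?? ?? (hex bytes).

MEM[0x08,0x14,0x09] = 5d b1 b1

D0: mem[0x04..0x07] <- [b1 5d 2f b9]
D1: mem[0x14..0x15] <- [b9 5c]
D2: mem[0x11..0x14] <- [ff 36 c7 b1]
D3: mem[0x06..0x09] <- [49 5b 36 b1]
D4: mem[0x06..0x08] <- [36 b1 5d]
D5: mem[0x00..0x02] <- [c7 b1 5d]
query mem[0x08]=0x5d, mem[0x14]=0xb1, mem[0x09]=0xb1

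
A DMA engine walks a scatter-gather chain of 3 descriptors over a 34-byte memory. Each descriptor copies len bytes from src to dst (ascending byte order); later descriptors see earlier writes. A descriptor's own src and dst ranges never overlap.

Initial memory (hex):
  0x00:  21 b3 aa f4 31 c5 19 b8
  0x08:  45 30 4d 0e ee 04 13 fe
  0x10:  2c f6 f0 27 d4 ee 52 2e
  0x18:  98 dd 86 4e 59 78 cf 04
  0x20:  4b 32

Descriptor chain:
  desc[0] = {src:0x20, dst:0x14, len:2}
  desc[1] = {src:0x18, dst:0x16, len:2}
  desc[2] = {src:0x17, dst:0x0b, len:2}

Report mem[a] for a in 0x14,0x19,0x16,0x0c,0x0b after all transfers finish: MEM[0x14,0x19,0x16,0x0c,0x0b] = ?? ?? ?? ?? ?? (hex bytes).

D0: mem[0x14..0x15] <- [4b 32]
D1: mem[0x16..0x17] <- [98 dd]
D2: mem[0x0b..0x0c] <- [dd 98]
query mem[0x14]=0x4b, mem[0x19]=0xdd, mem[0x16]=0x98, mem[0x0c]=0x98, mem[0x0b]=0xdd

MEM[0x14,0x19,0x16,0x0c,0x0b] = 4b dd 98 98 dd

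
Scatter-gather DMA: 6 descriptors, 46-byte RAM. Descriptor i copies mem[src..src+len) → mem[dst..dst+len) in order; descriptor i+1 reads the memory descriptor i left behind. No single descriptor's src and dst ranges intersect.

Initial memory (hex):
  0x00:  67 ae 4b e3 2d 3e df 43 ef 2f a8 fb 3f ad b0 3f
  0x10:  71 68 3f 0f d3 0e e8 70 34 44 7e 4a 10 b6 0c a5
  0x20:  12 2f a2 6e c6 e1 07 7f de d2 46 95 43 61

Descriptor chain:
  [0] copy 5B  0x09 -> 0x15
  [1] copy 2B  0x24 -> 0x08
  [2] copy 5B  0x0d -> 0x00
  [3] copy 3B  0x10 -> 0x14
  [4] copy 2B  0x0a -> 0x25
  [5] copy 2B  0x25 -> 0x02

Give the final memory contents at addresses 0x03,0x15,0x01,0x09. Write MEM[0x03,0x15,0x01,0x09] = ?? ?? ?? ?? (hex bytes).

MEM[0x03,0x15,0x01,0x09] = fb 68 b0 e1

[0] 0x09->0x15 len=5 : 2f a8 fb 3f ad
[1] 0x24->0x08 len=2 : c6 e1
[2] 0x0d->0x00 len=5 : ad b0 3f 71 68
[3] 0x10->0x14 len=3 : 71 68 3f
[4] 0x0a->0x25 len=2 : a8 fb
[5] 0x25->0x02 len=2 : a8 fb
query mem[0x03]=0xfb, mem[0x15]=0x68, mem[0x01]=0xb0, mem[0x09]=0xe1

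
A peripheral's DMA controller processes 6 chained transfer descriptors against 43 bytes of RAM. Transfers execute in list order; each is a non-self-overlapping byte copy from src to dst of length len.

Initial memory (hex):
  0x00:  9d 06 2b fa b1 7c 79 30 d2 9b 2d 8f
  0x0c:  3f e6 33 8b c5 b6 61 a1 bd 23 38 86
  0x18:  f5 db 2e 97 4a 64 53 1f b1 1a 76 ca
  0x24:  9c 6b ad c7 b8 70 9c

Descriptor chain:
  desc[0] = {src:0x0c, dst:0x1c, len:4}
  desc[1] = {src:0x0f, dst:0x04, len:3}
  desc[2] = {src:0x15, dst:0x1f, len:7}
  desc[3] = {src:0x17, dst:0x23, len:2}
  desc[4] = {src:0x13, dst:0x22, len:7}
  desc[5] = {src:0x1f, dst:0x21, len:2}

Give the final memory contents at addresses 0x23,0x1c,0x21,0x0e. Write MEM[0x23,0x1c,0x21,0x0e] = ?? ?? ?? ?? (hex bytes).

MEM[0x23,0x1c,0x21,0x0e] = bd 3f 23 33

D0: mem[0x1c..0x1f] <- [3f e6 33 8b]
D1: mem[0x04..0x06] <- [8b c5 b6]
D2: mem[0x1f..0x25] <- [23 38 86 f5 db 2e 97]
D3: mem[0x23..0x24] <- [86 f5]
D4: mem[0x22..0x28] <- [a1 bd 23 38 86 f5 db]
D5: mem[0x21..0x22] <- [23 38]
query mem[0x23]=0xbd, mem[0x1c]=0x3f, mem[0x21]=0x23, mem[0x0e]=0x33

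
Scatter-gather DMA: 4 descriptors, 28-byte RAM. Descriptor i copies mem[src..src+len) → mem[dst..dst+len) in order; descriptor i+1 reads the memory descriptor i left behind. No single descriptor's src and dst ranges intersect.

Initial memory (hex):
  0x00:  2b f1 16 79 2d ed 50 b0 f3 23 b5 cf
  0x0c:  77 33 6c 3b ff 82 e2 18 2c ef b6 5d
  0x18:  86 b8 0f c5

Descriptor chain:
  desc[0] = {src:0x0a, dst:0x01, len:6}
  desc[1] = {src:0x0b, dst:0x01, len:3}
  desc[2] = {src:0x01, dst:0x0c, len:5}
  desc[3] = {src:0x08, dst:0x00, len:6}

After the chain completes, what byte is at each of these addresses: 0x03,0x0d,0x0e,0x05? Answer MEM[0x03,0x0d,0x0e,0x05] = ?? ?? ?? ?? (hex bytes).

MEM[0x03,0x0d,0x0e,0x05] = cf 77 33 77

[0] 0x0a->0x01 len=6 : b5 cf 77 33 6c 3b
[1] 0x0b->0x01 len=3 : cf 77 33
[2] 0x01->0x0c len=5 : cf 77 33 33 6c
[3] 0x08->0x00 len=6 : f3 23 b5 cf cf 77
query mem[0x03]=0xcf, mem[0x0d]=0x77, mem[0x0e]=0x33, mem[0x05]=0x77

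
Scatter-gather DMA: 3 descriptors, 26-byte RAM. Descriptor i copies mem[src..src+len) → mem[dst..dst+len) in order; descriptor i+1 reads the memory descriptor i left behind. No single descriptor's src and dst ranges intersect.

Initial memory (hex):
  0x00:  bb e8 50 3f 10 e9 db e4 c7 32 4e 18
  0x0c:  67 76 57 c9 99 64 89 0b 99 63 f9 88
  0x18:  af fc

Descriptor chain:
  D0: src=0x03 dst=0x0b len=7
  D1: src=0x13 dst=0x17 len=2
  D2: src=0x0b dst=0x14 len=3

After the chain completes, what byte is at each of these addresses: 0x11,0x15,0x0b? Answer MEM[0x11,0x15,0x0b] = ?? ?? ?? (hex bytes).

MEM[0x11,0x15,0x0b] = 32 10 3f

D0: mem[0x0b..0x11] <- [3f 10 e9 db e4 c7 32]
D1: mem[0x17..0x18] <- [0b 99]
D2: mem[0x14..0x16] <- [3f 10 e9]
query mem[0x11]=0x32, mem[0x15]=0x10, mem[0x0b]=0x3f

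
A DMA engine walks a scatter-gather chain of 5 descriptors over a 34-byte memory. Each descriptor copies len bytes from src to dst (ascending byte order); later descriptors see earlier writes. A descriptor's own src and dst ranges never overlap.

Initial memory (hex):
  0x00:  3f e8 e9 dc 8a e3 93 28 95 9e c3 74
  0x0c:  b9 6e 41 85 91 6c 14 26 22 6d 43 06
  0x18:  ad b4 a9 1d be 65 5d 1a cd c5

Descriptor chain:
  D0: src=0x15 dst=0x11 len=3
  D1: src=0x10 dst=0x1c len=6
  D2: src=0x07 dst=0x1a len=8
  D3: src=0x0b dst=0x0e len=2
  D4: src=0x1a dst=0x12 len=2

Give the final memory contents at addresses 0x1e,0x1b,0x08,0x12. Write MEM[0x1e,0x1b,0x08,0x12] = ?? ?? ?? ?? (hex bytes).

D0: mem[0x11..0x13] <- [6d 43 06]
D1: mem[0x1c..0x21] <- [91 6d 43 06 22 6d]
D2: mem[0x1a..0x21] <- [28 95 9e c3 74 b9 6e 41]
D3: mem[0x0e..0x0f] <- [74 b9]
D4: mem[0x12..0x13] <- [28 95]
query mem[0x1e]=0x74, mem[0x1b]=0x95, mem[0x08]=0x95, mem[0x12]=0x28

MEM[0x1e,0x1b,0x08,0x12] = 74 95 95 28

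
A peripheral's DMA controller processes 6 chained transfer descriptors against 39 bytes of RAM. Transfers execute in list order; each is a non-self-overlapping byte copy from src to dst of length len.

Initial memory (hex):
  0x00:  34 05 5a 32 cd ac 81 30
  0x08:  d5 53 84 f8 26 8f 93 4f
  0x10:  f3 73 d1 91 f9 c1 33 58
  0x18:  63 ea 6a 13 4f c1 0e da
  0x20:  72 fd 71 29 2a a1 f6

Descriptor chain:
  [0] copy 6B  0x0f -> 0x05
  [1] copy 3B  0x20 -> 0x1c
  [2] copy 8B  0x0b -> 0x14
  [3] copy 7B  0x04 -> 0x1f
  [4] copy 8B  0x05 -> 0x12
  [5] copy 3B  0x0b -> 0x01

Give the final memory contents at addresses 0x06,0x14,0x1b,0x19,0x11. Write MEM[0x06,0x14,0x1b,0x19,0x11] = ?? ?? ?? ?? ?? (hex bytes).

MEM[0x06,0x14,0x1b,0x19,0x11] = f3 73 d1 26 73

  after D0: wrote 6B at 0x05 = 4ff373d191f9
  after D1: wrote 3B at 0x1c = 72fd71
  after D2: wrote 8B at 0x14 = f8268f934ff373d1
  after D3: wrote 7B at 0x1f = cd4ff373d191f9
  after D4: wrote 8B at 0x12 = 4ff373d191f9f826
  after D5: wrote 3B at 0x01 = f8268f
query mem[0x06]=0xf3, mem[0x14]=0x73, mem[0x1b]=0xd1, mem[0x19]=0x26, mem[0x11]=0x73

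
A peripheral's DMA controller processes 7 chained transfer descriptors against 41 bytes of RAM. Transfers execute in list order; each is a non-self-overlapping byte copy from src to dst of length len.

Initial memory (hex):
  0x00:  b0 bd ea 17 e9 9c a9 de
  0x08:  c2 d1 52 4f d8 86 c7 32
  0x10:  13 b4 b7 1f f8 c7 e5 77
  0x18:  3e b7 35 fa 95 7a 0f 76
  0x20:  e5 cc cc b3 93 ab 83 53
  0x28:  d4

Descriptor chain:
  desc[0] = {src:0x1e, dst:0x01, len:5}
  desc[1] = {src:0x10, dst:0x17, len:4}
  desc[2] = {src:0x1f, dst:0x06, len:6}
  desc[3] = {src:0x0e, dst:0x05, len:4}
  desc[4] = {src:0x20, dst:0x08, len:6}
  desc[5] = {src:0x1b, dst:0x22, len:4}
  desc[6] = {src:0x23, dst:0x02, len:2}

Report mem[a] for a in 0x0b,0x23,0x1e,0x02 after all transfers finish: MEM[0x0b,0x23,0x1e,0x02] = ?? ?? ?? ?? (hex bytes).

[0] 0x1e->0x01 len=5 : 0f 76 e5 cc cc
[1] 0x10->0x17 len=4 : 13 b4 b7 1f
[2] 0x1f->0x06 len=6 : 76 e5 cc cc b3 93
[3] 0x0e->0x05 len=4 : c7 32 13 b4
[4] 0x20->0x08 len=6 : e5 cc cc b3 93 ab
[5] 0x1b->0x22 len=4 : fa 95 7a 0f
[6] 0x23->0x02 len=2 : 95 7a
query mem[0x0b]=0xb3, mem[0x23]=0x95, mem[0x1e]=0x0f, mem[0x02]=0x95

MEM[0x0b,0x23,0x1e,0x02] = b3 95 0f 95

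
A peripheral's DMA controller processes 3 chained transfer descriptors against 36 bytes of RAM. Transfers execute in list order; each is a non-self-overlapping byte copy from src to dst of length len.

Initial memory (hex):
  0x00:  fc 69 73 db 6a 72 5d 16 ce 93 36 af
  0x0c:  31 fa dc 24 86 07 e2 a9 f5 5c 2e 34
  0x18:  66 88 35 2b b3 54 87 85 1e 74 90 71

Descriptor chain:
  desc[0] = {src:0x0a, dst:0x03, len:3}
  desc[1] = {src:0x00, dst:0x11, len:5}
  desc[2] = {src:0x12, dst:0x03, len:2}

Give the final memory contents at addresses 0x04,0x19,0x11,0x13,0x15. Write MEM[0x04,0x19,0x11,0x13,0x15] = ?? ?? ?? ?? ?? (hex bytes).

#0 dst[0x03+3] := {0x36,0xaf,0x31}
#1 dst[0x11+5] := {0xfc,0x69,0x73,0x36,0xaf}
#2 dst[0x03+2] := {0x69,0x73}
query mem[0x04]=0x73, mem[0x19]=0x88, mem[0x11]=0xfc, mem[0x13]=0x73, mem[0x15]=0xaf

MEM[0x04,0x19,0x11,0x13,0x15] = 73 88 fc 73 af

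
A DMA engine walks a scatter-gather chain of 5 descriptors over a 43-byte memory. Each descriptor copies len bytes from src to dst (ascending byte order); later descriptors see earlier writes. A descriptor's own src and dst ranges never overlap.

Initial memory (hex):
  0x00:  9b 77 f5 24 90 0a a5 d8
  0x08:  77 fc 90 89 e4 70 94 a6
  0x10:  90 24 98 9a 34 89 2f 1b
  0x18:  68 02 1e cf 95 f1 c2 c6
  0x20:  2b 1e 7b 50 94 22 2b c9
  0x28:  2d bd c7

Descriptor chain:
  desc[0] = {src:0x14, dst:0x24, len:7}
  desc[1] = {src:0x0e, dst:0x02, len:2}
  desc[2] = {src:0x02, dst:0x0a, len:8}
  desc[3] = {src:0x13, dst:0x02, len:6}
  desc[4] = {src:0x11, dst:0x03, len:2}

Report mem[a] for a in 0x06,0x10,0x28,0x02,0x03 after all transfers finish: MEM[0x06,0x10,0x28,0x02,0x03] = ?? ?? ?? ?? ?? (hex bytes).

D0: mem[0x24..0x2a] <- [34 89 2f 1b 68 02 1e]
D1: mem[0x02..0x03] <- [94 a6]
D2: mem[0x0a..0x11] <- [94 a6 90 0a a5 d8 77 fc]
D3: mem[0x02..0x07] <- [9a 34 89 2f 1b 68]
D4: mem[0x03..0x04] <- [fc 98]
query mem[0x06]=0x1b, mem[0x10]=0x77, mem[0x28]=0x68, mem[0x02]=0x9a, mem[0x03]=0xfc

MEM[0x06,0x10,0x28,0x02,0x03] = 1b 77 68 9a fc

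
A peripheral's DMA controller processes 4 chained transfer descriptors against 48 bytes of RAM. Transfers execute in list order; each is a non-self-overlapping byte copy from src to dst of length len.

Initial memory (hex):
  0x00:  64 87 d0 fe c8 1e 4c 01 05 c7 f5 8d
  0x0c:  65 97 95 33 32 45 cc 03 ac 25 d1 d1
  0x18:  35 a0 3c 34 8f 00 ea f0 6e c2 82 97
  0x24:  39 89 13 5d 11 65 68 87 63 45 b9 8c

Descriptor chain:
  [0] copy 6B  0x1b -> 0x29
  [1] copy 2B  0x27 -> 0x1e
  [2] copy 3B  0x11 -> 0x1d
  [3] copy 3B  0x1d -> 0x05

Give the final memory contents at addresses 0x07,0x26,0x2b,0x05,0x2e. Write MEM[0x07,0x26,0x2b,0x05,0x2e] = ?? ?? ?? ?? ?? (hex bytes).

  after D0: wrote 6B at 0x29 = 348f00eaf06e
  after D1: wrote 2B at 0x1e = 5d11
  after D2: wrote 3B at 0x1d = 45cc03
  after D3: wrote 3B at 0x05 = 45cc03
query mem[0x07]=0x03, mem[0x26]=0x13, mem[0x2b]=0x00, mem[0x05]=0x45, mem[0x2e]=0x6e

MEM[0x07,0x26,0x2b,0x05,0x2e] = 03 13 00 45 6e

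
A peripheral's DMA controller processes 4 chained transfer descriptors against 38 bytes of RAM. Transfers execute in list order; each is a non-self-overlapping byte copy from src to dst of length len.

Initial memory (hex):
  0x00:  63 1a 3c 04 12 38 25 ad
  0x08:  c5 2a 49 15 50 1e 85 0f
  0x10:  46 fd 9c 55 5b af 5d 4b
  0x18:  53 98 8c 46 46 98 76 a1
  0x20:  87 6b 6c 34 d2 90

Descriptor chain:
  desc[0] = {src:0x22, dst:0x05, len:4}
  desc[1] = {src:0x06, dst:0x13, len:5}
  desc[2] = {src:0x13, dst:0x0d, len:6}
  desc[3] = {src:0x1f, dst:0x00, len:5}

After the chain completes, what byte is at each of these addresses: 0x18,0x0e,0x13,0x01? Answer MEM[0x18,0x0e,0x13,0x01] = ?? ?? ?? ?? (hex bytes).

[0] 0x22->0x05 len=4 : 6c 34 d2 90
[1] 0x06->0x13 len=5 : 34 d2 90 2a 49
[2] 0x13->0x0d len=6 : 34 d2 90 2a 49 53
[3] 0x1f->0x00 len=5 : a1 87 6b 6c 34
query mem[0x18]=0x53, mem[0x0e]=0xd2, mem[0x13]=0x34, mem[0x01]=0x87

MEM[0x18,0x0e,0x13,0x01] = 53 d2 34 87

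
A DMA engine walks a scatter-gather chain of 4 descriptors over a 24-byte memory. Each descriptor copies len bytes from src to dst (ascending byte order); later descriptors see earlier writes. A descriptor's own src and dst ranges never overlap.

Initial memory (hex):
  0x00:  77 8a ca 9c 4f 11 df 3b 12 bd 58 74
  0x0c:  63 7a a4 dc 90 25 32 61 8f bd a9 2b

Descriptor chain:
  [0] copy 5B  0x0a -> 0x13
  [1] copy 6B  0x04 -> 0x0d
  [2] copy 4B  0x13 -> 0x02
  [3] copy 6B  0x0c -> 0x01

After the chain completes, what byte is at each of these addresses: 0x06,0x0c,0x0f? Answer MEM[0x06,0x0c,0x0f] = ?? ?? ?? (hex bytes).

MEM[0x06,0x0c,0x0f] = 12 63 df

D0: mem[0x13..0x17] <- [58 74 63 7a a4]
D1: mem[0x0d..0x12] <- [4f 11 df 3b 12 bd]
D2: mem[0x02..0x05] <- [58 74 63 7a]
D3: mem[0x01..0x06] <- [63 4f 11 df 3b 12]
query mem[0x06]=0x12, mem[0x0c]=0x63, mem[0x0f]=0xdf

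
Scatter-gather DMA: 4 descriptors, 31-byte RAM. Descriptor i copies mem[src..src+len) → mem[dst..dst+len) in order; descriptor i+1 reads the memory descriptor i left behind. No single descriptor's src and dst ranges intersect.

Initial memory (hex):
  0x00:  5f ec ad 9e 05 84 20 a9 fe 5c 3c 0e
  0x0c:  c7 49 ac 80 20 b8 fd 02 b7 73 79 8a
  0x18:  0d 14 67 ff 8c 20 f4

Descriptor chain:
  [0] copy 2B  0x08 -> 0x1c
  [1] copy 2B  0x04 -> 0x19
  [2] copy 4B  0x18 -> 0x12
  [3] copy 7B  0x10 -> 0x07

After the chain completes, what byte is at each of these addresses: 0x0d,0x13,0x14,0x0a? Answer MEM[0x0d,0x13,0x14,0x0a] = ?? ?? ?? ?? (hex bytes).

[0] 0x08->0x1c len=2 : fe 5c
[1] 0x04->0x19 len=2 : 05 84
[2] 0x18->0x12 len=4 : 0d 05 84 ff
[3] 0x10->0x07 len=7 : 20 b8 0d 05 84 ff 79
query mem[0x0d]=0x79, mem[0x13]=0x05, mem[0x14]=0x84, mem[0x0a]=0x05

MEM[0x0d,0x13,0x14,0x0a] = 79 05 84 05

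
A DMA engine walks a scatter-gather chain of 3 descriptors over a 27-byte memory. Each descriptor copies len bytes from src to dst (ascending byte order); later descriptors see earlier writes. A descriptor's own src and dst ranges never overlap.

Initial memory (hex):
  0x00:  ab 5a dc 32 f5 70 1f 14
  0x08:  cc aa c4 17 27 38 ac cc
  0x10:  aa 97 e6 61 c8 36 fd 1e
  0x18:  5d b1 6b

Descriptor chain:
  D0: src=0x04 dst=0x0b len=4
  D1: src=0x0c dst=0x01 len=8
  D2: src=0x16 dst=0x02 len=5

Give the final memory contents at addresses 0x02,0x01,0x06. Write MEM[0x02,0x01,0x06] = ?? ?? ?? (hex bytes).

[0] 0x04->0x0b len=4 : f5 70 1f 14
[1] 0x0c->0x01 len=8 : 70 1f 14 cc aa 97 e6 61
[2] 0x16->0x02 len=5 : fd 1e 5d b1 6b
query mem[0x02]=0xfd, mem[0x01]=0x70, mem[0x06]=0x6b

MEM[0x02,0x01,0x06] = fd 70 6b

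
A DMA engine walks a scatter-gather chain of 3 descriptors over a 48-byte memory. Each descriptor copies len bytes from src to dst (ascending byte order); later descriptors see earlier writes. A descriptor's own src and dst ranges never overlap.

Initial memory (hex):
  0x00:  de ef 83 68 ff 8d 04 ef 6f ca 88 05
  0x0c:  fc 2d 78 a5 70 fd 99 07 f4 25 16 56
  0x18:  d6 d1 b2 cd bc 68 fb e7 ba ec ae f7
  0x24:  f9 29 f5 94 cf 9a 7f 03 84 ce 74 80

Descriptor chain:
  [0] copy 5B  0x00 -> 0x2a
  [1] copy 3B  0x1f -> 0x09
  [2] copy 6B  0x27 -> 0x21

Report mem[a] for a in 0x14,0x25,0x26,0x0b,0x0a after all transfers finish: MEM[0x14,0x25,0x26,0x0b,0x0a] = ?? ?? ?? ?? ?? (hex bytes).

MEM[0x14,0x25,0x26,0x0b,0x0a] = f4 ef 83 ec ba

D0: mem[0x2a..0x2e] <- [de ef 83 68 ff]
D1: mem[0x09..0x0b] <- [e7 ba ec]
D2: mem[0x21..0x26] <- [94 cf 9a de ef 83]
query mem[0x14]=0xf4, mem[0x25]=0xef, mem[0x26]=0x83, mem[0x0b]=0xec, mem[0x0a]=0xba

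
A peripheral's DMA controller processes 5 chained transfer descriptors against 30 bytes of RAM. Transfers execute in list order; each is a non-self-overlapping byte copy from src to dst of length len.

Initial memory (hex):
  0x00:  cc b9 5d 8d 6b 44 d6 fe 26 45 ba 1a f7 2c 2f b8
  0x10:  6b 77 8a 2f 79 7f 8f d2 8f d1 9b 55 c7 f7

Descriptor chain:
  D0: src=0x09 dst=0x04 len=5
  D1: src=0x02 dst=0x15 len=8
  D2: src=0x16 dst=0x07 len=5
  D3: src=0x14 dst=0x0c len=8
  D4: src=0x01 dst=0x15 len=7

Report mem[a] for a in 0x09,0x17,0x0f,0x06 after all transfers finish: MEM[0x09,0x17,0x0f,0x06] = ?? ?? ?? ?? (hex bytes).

MEM[0x09,0x17,0x0f,0x06] = ba 8d 45 1a

D0: mem[0x04..0x08] <- [45 ba 1a f7 2c]
D1: mem[0x15..0x1c] <- [5d 8d 45 ba 1a f7 2c 45]
D2: mem[0x07..0x0b] <- [8d 45 ba 1a f7]
D3: mem[0x0c..0x13] <- [79 5d 8d 45 ba 1a f7 2c]
D4: mem[0x15..0x1b] <- [b9 5d 8d 45 ba 1a 8d]
query mem[0x09]=0xba, mem[0x17]=0x8d, mem[0x0f]=0x45, mem[0x06]=0x1a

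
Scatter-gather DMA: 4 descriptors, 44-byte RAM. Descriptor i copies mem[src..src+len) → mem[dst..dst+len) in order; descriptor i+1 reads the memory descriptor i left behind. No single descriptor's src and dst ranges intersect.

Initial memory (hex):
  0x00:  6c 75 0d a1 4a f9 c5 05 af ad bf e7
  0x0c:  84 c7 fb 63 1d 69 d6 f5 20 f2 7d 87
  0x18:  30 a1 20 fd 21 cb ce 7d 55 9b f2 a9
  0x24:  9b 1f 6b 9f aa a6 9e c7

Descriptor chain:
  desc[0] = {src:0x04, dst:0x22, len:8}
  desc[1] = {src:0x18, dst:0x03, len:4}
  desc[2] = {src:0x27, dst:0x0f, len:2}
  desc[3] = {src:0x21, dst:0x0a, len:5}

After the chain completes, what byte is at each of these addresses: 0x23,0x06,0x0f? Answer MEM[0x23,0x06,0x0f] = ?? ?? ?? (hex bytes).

MEM[0x23,0x06,0x0f] = f9 fd ad

  after D0: wrote 8B at 0x22 = 4af9c505afadbfe7
  after D1: wrote 4B at 0x03 = 30a120fd
  after D2: wrote 2B at 0x0f = adbf
  after D3: wrote 5B at 0x0a = 9b4af9c505
query mem[0x23]=0xf9, mem[0x06]=0xfd, mem[0x0f]=0xad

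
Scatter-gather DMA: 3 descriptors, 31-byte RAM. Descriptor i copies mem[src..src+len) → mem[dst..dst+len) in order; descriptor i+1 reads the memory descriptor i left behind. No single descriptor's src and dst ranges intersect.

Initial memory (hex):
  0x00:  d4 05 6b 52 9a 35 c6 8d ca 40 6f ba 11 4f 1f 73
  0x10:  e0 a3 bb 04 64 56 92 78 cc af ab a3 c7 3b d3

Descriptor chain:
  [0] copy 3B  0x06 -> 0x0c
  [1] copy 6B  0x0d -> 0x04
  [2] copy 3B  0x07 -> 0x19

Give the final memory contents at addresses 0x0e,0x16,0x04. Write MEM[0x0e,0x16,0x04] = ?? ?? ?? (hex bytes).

[0] 0x06->0x0c len=3 : c6 8d ca
[1] 0x0d->0x04 len=6 : 8d ca 73 e0 a3 bb
[2] 0x07->0x19 len=3 : e0 a3 bb
query mem[0x0e]=0xca, mem[0x16]=0x92, mem[0x04]=0x8d

MEM[0x0e,0x16,0x04] = ca 92 8d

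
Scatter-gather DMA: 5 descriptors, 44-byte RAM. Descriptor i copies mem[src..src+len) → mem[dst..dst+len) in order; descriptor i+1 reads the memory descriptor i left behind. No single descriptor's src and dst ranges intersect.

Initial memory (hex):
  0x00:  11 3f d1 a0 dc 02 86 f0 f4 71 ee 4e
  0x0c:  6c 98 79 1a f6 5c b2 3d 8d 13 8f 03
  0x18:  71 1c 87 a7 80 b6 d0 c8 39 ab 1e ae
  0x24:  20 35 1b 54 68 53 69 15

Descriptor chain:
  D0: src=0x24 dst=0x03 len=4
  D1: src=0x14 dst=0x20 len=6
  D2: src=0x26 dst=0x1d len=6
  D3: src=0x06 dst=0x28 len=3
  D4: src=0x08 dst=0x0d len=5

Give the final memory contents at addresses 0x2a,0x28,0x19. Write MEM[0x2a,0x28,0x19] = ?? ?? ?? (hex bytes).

MEM[0x2a,0x28,0x19] = f4 54 1c

  after D0: wrote 4B at 0x03 = 20351b54
  after D1: wrote 6B at 0x20 = 8d138f03711c
  after D2: wrote 6B at 0x1d = 1b5468536915
  after D3: wrote 3B at 0x28 = 54f0f4
  after D4: wrote 5B at 0x0d = f471ee4e6c
query mem[0x2a]=0xf4, mem[0x28]=0x54, mem[0x19]=0x1c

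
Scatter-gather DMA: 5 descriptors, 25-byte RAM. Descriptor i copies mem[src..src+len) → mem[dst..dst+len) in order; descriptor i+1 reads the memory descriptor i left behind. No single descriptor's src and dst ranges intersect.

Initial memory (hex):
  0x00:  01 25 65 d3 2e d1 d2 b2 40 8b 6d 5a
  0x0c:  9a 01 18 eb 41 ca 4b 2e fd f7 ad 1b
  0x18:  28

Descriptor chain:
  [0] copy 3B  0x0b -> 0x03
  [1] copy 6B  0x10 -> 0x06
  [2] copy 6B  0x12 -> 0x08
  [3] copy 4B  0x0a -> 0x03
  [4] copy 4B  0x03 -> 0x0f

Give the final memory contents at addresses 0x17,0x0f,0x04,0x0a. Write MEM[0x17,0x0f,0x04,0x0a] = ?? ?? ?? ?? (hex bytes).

MEM[0x17,0x0f,0x04,0x0a] = 1b fd f7 fd

[0] 0x0b->0x03 len=3 : 5a 9a 01
[1] 0x10->0x06 len=6 : 41 ca 4b 2e fd f7
[2] 0x12->0x08 len=6 : 4b 2e fd f7 ad 1b
[3] 0x0a->0x03 len=4 : fd f7 ad 1b
[4] 0x03->0x0f len=4 : fd f7 ad 1b
query mem[0x17]=0x1b, mem[0x0f]=0xfd, mem[0x04]=0xf7, mem[0x0a]=0xfd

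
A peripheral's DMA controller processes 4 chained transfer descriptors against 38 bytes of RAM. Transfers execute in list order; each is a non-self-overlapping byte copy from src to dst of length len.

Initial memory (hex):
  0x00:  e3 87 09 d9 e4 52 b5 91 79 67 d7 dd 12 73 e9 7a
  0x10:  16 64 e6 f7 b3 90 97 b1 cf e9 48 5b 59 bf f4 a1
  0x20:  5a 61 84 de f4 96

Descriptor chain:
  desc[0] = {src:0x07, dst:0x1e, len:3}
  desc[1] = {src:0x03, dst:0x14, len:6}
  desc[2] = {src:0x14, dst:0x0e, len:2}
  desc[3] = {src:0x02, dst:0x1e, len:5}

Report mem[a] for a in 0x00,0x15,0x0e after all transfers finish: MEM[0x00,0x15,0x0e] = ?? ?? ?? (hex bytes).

MEM[0x00,0x15,0x0e] = e3 e4 d9

#0 dst[0x1e+3] := {0x91,0x79,0x67}
#1 dst[0x14+6] := {0xd9,0xe4,0x52,0xb5,0x91,0x79}
#2 dst[0x0e+2] := {0xd9,0xe4}
#3 dst[0x1e+5] := {0x09,0xd9,0xe4,0x52,0xb5}
query mem[0x00]=0xe3, mem[0x15]=0xe4, mem[0x0e]=0xd9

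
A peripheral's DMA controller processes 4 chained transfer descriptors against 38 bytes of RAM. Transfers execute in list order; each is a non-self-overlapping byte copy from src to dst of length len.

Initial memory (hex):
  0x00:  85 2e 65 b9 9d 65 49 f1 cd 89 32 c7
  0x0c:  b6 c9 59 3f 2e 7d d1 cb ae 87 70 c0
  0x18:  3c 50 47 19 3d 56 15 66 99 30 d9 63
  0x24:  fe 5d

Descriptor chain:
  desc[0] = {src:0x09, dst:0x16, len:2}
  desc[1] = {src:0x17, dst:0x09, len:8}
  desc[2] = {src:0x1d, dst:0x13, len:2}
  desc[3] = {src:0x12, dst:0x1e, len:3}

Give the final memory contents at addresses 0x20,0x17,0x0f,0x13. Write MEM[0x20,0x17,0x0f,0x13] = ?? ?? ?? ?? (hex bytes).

[0] 0x09->0x16 len=2 : 89 32
[1] 0x17->0x09 len=8 : 32 3c 50 47 19 3d 56 15
[2] 0x1d->0x13 len=2 : 56 15
[3] 0x12->0x1e len=3 : d1 56 15
query mem[0x20]=0x15, mem[0x17]=0x32, mem[0x0f]=0x56, mem[0x13]=0x56

MEM[0x20,0x17,0x0f,0x13] = 15 32 56 56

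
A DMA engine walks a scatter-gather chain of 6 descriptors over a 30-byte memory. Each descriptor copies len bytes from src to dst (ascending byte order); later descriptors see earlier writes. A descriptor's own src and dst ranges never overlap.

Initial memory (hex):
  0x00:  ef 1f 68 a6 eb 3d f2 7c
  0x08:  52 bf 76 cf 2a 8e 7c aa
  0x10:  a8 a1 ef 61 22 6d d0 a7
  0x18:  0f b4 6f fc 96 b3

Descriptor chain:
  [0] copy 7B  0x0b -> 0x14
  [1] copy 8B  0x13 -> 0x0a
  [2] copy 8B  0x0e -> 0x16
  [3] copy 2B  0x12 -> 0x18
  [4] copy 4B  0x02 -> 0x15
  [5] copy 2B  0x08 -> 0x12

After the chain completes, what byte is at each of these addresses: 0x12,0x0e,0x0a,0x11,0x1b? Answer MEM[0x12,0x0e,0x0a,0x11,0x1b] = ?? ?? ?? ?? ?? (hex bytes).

MEM[0x12,0x0e,0x0a,0x11,0x1b] = 52 7c 61 a1 61

D0: mem[0x14..0x1a] <- [cf 2a 8e 7c aa a8 a1]
D1: mem[0x0a..0x11] <- [61 cf 2a 8e 7c aa a8 a1]
D2: mem[0x16..0x1d] <- [7c aa a8 a1 ef 61 cf 2a]
D3: mem[0x18..0x19] <- [ef 61]
D4: mem[0x15..0x18] <- [68 a6 eb 3d]
D5: mem[0x12..0x13] <- [52 bf]
query mem[0x12]=0x52, mem[0x0e]=0x7c, mem[0x0a]=0x61, mem[0x11]=0xa1, mem[0x1b]=0x61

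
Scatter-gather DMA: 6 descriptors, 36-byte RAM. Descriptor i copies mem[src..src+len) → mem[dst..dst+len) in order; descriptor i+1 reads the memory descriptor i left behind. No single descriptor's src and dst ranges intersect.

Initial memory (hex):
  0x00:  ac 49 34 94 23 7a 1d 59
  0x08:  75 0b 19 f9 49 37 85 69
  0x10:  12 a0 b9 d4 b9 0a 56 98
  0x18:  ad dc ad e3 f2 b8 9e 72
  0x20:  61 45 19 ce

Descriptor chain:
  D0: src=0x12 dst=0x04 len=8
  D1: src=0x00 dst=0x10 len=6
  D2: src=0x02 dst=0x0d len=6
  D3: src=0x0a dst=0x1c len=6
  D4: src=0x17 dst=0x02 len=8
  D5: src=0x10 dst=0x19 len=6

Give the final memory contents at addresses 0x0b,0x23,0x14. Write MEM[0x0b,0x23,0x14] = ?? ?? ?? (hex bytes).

MEM[0x0b,0x23,0x14] = dc ce b9

#0 dst[0x04+8] := {0xb9,0xd4,0xb9,0x0a,0x56,0x98,0xad,0xdc}
#1 dst[0x10+6] := {0xac,0x49,0x34,0x94,0xb9,0xd4}
#2 dst[0x0d+6] := {0x34,0x94,0xb9,0xd4,0xb9,0x0a}
#3 dst[0x1c+6] := {0xad,0xdc,0x49,0x34,0x94,0xb9}
#4 dst[0x02+8] := {0x98,0xad,0xdc,0xad,0xe3,0xad,0xdc,0x49}
#5 dst[0x19+6] := {0xd4,0xb9,0x0a,0x94,0xb9,0xd4}
query mem[0x0b]=0xdc, mem[0x23]=0xce, mem[0x14]=0xb9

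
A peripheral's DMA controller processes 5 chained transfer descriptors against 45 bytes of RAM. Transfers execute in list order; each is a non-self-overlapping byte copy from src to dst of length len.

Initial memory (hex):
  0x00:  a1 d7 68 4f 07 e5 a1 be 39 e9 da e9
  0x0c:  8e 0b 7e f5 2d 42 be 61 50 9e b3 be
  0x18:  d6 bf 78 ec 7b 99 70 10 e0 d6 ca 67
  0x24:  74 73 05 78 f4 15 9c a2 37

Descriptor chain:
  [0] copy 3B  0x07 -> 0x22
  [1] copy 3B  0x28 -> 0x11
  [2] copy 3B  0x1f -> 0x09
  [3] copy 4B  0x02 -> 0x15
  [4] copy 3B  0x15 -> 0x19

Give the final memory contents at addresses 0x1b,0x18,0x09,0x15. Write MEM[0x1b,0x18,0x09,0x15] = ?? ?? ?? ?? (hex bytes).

MEM[0x1b,0x18,0x09,0x15] = 07 e5 10 68

#0 dst[0x22+3] := {0xbe,0x39,0xe9}
#1 dst[0x11+3] := {0xf4,0x15,0x9c}
#2 dst[0x09+3] := {0x10,0xe0,0xd6}
#3 dst[0x15+4] := {0x68,0x4f,0x07,0xe5}
#4 dst[0x19+3] := {0x68,0x4f,0x07}
query mem[0x1b]=0x07, mem[0x18]=0xe5, mem[0x09]=0x10, mem[0x15]=0x68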